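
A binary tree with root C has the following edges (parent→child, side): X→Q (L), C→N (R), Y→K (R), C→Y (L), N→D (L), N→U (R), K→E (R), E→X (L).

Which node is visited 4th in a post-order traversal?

Post-order visits the left subtree, then the right subtree, then the node.
At C: go left to Y.
  At Y: no left child.
  At Y: go right to K.
    At K: no left child.
    At K: go right to E.
      At E: go left to X.
        At X: go left to Q.
          Q is a leaf — visit Q.
        At X: no right child.
        Visit X.
      At E: no right child.
      Visit E.
    Visit K.
  Visit Y.
At C: go right to N.
  At N: go left to D.
    D is a leaf — visit D.
  At N: go right to U.
    U is a leaf — visit U.
  Visit N.
Visit C.
Full post-order sequence: Q, X, E, K, Y, D, U, N, C.

K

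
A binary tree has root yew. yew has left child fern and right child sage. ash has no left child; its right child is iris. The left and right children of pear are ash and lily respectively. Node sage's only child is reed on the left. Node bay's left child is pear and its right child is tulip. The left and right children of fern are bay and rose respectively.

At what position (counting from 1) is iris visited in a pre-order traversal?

Pre-order visits the node, then its left subtree, then its right subtree.
Visit yew.
At yew: go left to fern.
  Visit fern.
  At fern: go left to bay.
    Visit bay.
    At bay: go left to pear.
      Visit pear.
      At pear: go left to ash.
        Visit ash.
        At ash: no left child.
        At ash: go right to iris.
          iris is a leaf — visit iris.
      At pear: go right to lily.
        lily is a leaf — visit lily.
    At bay: go right to tulip.
      tulip is a leaf — visit tulip.
  At fern: go right to rose.
    rose is a leaf — visit rose.
At yew: go right to sage.
  Visit sage.
  At sage: go left to reed.
    reed is a leaf — visit reed.
  At sage: no right child.
Full pre-order sequence: yew, fern, bay, pear, ash, iris, lily, tulip, rose, sage, reed.

6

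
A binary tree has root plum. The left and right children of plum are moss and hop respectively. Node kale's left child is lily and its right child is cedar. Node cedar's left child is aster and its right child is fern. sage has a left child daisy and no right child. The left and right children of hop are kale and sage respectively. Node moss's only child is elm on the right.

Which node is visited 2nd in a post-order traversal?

moss

Post-order visits the left subtree, then the right subtree, then the node.
At plum: go left to moss.
  At moss: no left child.
  At moss: go right to elm.
    elm is a leaf — visit elm.
  Visit moss.
At plum: go right to hop.
  At hop: go left to kale.
    At kale: go left to lily.
      lily is a leaf — visit lily.
    At kale: go right to cedar.
      At cedar: go left to aster.
        aster is a leaf — visit aster.
      At cedar: go right to fern.
        fern is a leaf — visit fern.
      Visit cedar.
    Visit kale.
  At hop: go right to sage.
    At sage: go left to daisy.
      daisy is a leaf — visit daisy.
    At sage: no right child.
    Visit sage.
  Visit hop.
Visit plum.
Full post-order sequence: elm, moss, lily, aster, fern, cedar, kale, daisy, sage, hop, plum.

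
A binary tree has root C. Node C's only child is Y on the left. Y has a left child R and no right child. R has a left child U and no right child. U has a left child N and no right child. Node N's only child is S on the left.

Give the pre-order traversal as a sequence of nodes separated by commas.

Pre-order visits the node, then its left subtree, then its right subtree.
Visit C.
At C: go left to Y.
  Visit Y.
  At Y: go left to R.
    Visit R.
    At R: go left to U.
      Visit U.
      At U: go left to N.
        Visit N.
        At N: go left to S.
          S is a leaf — visit S.
        At N: no right child.
      At U: no right child.
    At R: no right child.
  At Y: no right child.
At C: no right child.

C, Y, R, U, N, S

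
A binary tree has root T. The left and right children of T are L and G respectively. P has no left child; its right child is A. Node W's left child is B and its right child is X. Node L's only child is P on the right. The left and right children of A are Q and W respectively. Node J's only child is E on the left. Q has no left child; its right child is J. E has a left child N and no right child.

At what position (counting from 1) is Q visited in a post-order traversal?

Post-order visits the left subtree, then the right subtree, then the node.
At T: go left to L.
  At L: no left child.
  At L: go right to P.
    At P: no left child.
    At P: go right to A.
      At A: go left to Q.
        At Q: no left child.
        At Q: go right to J.
          At J: go left to E.
            At E: go left to N.
              N is a leaf — visit N.
            At E: no right child.
            Visit E.
          At J: no right child.
          Visit J.
        Visit Q.
      At A: go right to W.
        At W: go left to B.
          B is a leaf — visit B.
        At W: go right to X.
          X is a leaf — visit X.
        Visit W.
      Visit A.
    Visit P.
  Visit L.
At T: go right to G.
  G is a leaf — visit G.
Visit T.
Full post-order sequence: N, E, J, Q, B, X, W, A, P, L, G, T.

4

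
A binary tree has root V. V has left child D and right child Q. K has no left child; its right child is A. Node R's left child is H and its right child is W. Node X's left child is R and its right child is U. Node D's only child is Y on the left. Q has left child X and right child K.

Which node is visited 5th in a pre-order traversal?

X

Pre-order visits the node, then its left subtree, then its right subtree.
Visit V.
At V: go left to D.
  Visit D.
  At D: go left to Y.
    Y is a leaf — visit Y.
  At D: no right child.
At V: go right to Q.
  Visit Q.
  At Q: go left to X.
    Visit X.
    At X: go left to R.
      Visit R.
      At R: go left to H.
        H is a leaf — visit H.
      At R: go right to W.
        W is a leaf — visit W.
    At X: go right to U.
      U is a leaf — visit U.
  At Q: go right to K.
    Visit K.
    At K: no left child.
    At K: go right to A.
      A is a leaf — visit A.
Full pre-order sequence: V, D, Y, Q, X, R, H, W, U, K, A.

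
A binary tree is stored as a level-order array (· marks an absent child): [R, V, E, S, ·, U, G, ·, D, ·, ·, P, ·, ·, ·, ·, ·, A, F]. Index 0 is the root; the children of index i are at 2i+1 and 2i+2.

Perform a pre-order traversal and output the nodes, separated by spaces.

Pre-order visits the node, then its left subtree, then its right subtree.
Visit R.
At R: go left to V.
  Visit V.
  At V: go left to S.
    Visit S.
    At S: no left child.
    At S: go right to D.
      Visit D.
      At D: go left to A.
        A is a leaf — visit A.
      At D: go right to F.
        F is a leaf — visit F.
  At V: no right child.
At R: go right to E.
  Visit E.
  At E: go left to U.
    Visit U.
    At U: go left to P.
      P is a leaf — visit P.
    At U: no right child.
  At E: go right to G.
    G is a leaf — visit G.

R V S D A F E U P G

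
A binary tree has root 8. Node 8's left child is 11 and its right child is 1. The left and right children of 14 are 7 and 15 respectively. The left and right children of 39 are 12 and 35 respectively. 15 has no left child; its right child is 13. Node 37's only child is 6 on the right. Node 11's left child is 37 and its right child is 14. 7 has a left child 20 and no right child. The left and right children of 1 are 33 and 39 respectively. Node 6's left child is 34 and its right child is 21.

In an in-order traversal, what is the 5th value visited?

In-order visits the left subtree, then the node, then the right subtree.
At 8: go left to 11.
  At 11: go left to 37.
    At 37: no left child.
    Visit 37.
    At 37: go right to 6.
      At 6: go left to 34.
        34 is a leaf — visit 34.
      Visit 6.
      At 6: go right to 21.
        21 is a leaf — visit 21.
  Visit 11.
  At 11: go right to 14.
    At 14: go left to 7.
      At 7: go left to 20.
        20 is a leaf — visit 20.
      Visit 7.
      At 7: no right child.
    Visit 14.
    At 14: go right to 15.
      At 15: no left child.
      Visit 15.
      At 15: go right to 13.
        13 is a leaf — visit 13.
Visit 8.
At 8: go right to 1.
  At 1: go left to 33.
    33 is a leaf — visit 33.
  Visit 1.
  At 1: go right to 39.
    At 39: go left to 12.
      12 is a leaf — visit 12.
    Visit 39.
    At 39: go right to 35.
      35 is a leaf — visit 35.
Full in-order sequence: 37, 34, 6, 21, 11, 20, 7, 14, 15, 13, 8, 33, 1, 12, 39, 35.

11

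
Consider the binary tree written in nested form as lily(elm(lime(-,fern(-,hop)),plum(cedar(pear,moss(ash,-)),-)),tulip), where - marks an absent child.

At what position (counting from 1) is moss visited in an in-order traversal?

8

In-order visits the left subtree, then the node, then the right subtree.
At lily: go left to elm.
  At elm: go left to lime.
    At lime: no left child.
    Visit lime.
    At lime: go right to fern.
      At fern: no left child.
      Visit fern.
      At fern: go right to hop.
        hop is a leaf — visit hop.
  Visit elm.
  At elm: go right to plum.
    At plum: go left to cedar.
      At cedar: go left to pear.
        pear is a leaf — visit pear.
      Visit cedar.
      At cedar: go right to moss.
        At moss: go left to ash.
          ash is a leaf — visit ash.
        Visit moss.
        At moss: no right child.
    Visit plum.
    At plum: no right child.
Visit lily.
At lily: go right to tulip.
  tulip is a leaf — visit tulip.
Full in-order sequence: lime, fern, hop, elm, pear, cedar, ash, moss, plum, lily, tulip.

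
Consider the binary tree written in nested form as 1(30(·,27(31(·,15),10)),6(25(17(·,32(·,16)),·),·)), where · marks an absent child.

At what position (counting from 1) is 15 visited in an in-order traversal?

In-order visits the left subtree, then the node, then the right subtree.
At 1: go left to 30.
  At 30: no left child.
  Visit 30.
  At 30: go right to 27.
    At 27: go left to 31.
      At 31: no left child.
      Visit 31.
      At 31: go right to 15.
        15 is a leaf — visit 15.
    Visit 27.
    At 27: go right to 10.
      10 is a leaf — visit 10.
Visit 1.
At 1: go right to 6.
  At 6: go left to 25.
    At 25: go left to 17.
      At 17: no left child.
      Visit 17.
      At 17: go right to 32.
        At 32: no left child.
        Visit 32.
        At 32: go right to 16.
          16 is a leaf — visit 16.
    Visit 25.
    At 25: no right child.
  Visit 6.
  At 6: no right child.
Full in-order sequence: 30, 31, 15, 27, 10, 1, 17, 32, 16, 25, 6.

3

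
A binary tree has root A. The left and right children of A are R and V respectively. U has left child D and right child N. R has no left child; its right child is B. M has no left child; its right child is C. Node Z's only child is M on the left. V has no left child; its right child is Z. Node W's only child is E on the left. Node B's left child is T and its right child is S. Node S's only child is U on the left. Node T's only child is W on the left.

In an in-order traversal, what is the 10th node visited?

In-order visits the left subtree, then the node, then the right subtree.
At A: go left to R.
  At R: no left child.
  Visit R.
  At R: go right to B.
    At B: go left to T.
      At T: go left to W.
        At W: go left to E.
          E is a leaf — visit E.
        Visit W.
        At W: no right child.
      Visit T.
      At T: no right child.
    Visit B.
    At B: go right to S.
      At S: go left to U.
        At U: go left to D.
          D is a leaf — visit D.
        Visit U.
        At U: go right to N.
          N is a leaf — visit N.
      Visit S.
      At S: no right child.
Visit A.
At A: go right to V.
  At V: no left child.
  Visit V.
  At V: go right to Z.
    At Z: go left to M.
      At M: no left child.
      Visit M.
      At M: go right to C.
        C is a leaf — visit C.
    Visit Z.
    At Z: no right child.
Full in-order sequence: R, E, W, T, B, D, U, N, S, A, V, M, C, Z.

A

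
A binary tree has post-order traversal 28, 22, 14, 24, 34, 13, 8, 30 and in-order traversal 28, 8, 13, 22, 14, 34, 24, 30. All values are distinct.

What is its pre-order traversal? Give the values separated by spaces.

The last element of post-order is the root; it splits in-order into left and right subtrees.
Root 30: left subtree has 7 nodes {28, 8, 13, 22, 14, 34, 24}, right has 0 { }.
  Root 8: left subtree has 1 node {28}, right has 5 {13, 22, 14, 34, 24}.
    Root 13: left subtree has 0 nodes { }, right has 4 {22, 14, 34, 24}.
      Root 34: left subtree has 2 nodes {22, 14}, right has 1 {24}.
        Root 14: left subtree has 1 node {22}, right has 0 { }.

30 8 28 13 34 14 22 24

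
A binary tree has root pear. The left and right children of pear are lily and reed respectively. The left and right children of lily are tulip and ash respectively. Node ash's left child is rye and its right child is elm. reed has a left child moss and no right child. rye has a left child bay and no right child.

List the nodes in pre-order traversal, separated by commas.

pear, lily, tulip, ash, rye, bay, elm, reed, moss

Pre-order visits the node, then its left subtree, then its right subtree.
Visit pear.
At pear: go left to lily.
  Visit lily.
  At lily: go left to tulip.
    tulip is a leaf — visit tulip.
  At lily: go right to ash.
    Visit ash.
    At ash: go left to rye.
      Visit rye.
      At rye: go left to bay.
        bay is a leaf — visit bay.
      At rye: no right child.
    At ash: go right to elm.
      elm is a leaf — visit elm.
At pear: go right to reed.
  Visit reed.
  At reed: go left to moss.
    moss is a leaf — visit moss.
  At reed: no right child.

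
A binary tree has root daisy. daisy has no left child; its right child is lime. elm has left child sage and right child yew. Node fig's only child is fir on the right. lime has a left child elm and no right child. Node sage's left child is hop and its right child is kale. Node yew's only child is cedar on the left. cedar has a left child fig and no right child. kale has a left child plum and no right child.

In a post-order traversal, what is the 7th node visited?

cedar

Post-order visits the left subtree, then the right subtree, then the node.
At daisy: no left child.
At daisy: go right to lime.
  At lime: go left to elm.
    At elm: go left to sage.
      At sage: go left to hop.
        hop is a leaf — visit hop.
      At sage: go right to kale.
        At kale: go left to plum.
          plum is a leaf — visit plum.
        At kale: no right child.
        Visit kale.
      Visit sage.
    At elm: go right to yew.
      At yew: go left to cedar.
        At cedar: go left to fig.
          At fig: no left child.
          At fig: go right to fir.
            fir is a leaf — visit fir.
          Visit fig.
        At cedar: no right child.
        Visit cedar.
      At yew: no right child.
      Visit yew.
    Visit elm.
  At lime: no right child.
  Visit lime.
Visit daisy.
Full post-order sequence: hop, plum, kale, sage, fir, fig, cedar, yew, elm, lime, daisy.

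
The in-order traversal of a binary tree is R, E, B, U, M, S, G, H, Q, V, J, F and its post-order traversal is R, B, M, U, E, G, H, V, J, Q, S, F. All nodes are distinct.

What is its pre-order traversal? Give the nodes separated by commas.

The last element of post-order is the root; it splits in-order into left and right subtrees.
Root F: left subtree has 11 nodes {R, E, B, U, M, S, G, H, Q, V, J}, right has 0 { }.
  Root S: left subtree has 5 nodes {R, E, B, U, M}, right has 5 {G, H, Q, V, J}.
    Root E: left subtree has 1 node {R}, right has 3 {B, U, M}.
      Root U: left subtree has 1 node {B}, right has 1 {M}.
    Root Q: left subtree has 2 nodes {G, H}, right has 2 {V, J}.
      Root H: left subtree has 1 node {G}, right has 0 { }.
      Root J: left subtree has 1 node {V}, right has 0 { }.

F, S, E, R, U, B, M, Q, H, G, J, V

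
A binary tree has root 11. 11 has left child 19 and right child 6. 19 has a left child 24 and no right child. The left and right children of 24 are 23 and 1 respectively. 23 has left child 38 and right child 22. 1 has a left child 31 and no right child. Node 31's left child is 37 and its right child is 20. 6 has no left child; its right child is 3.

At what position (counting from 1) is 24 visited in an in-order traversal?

4

In-order visits the left subtree, then the node, then the right subtree.
At 11: go left to 19.
  At 19: go left to 24.
    At 24: go left to 23.
      At 23: go left to 38.
        38 is a leaf — visit 38.
      Visit 23.
      At 23: go right to 22.
        22 is a leaf — visit 22.
    Visit 24.
    At 24: go right to 1.
      At 1: go left to 31.
        At 31: go left to 37.
          37 is a leaf — visit 37.
        Visit 31.
        At 31: go right to 20.
          20 is a leaf — visit 20.
      Visit 1.
      At 1: no right child.
  Visit 19.
  At 19: no right child.
Visit 11.
At 11: go right to 6.
  At 6: no left child.
  Visit 6.
  At 6: go right to 3.
    3 is a leaf — visit 3.
Full in-order sequence: 38, 23, 22, 24, 37, 31, 20, 1, 19, 11, 6, 3.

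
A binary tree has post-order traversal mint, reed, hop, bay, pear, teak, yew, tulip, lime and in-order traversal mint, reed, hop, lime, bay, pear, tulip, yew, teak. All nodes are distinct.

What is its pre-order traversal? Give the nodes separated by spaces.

lime hop reed mint tulip pear bay yew teak

The last element of post-order is the root; it splits in-order into left and right subtrees.
Root lime: left subtree has 3 nodes {mint, reed, hop}, right has 5 {bay, pear, tulip, yew, teak}.
  Root hop: left subtree has 2 nodes {mint, reed}, right has 0 { }.
    Root reed: left subtree has 1 node {mint}, right has 0 { }.
  Root tulip: left subtree has 2 nodes {bay, pear}, right has 2 {yew, teak}.
    Root pear: left subtree has 1 node {bay}, right has 0 { }.
    Root yew: left subtree has 0 nodes { }, right has 1 {teak}.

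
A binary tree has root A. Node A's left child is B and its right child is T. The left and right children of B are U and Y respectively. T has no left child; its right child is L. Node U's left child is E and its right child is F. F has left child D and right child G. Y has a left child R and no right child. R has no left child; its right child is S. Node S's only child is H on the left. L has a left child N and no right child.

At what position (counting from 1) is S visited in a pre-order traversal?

Pre-order visits the node, then its left subtree, then its right subtree.
Visit A.
At A: go left to B.
  Visit B.
  At B: go left to U.
    Visit U.
    At U: go left to E.
      E is a leaf — visit E.
    At U: go right to F.
      Visit F.
      At F: go left to D.
        D is a leaf — visit D.
      At F: go right to G.
        G is a leaf — visit G.
  At B: go right to Y.
    Visit Y.
    At Y: go left to R.
      Visit R.
      At R: no left child.
      At R: go right to S.
        Visit S.
        At S: go left to H.
          H is a leaf — visit H.
        At S: no right child.
    At Y: no right child.
At A: go right to T.
  Visit T.
  At T: no left child.
  At T: go right to L.
    Visit L.
    At L: go left to N.
      N is a leaf — visit N.
    At L: no right child.
Full pre-order sequence: A, B, U, E, F, D, G, Y, R, S, H, T, L, N.

10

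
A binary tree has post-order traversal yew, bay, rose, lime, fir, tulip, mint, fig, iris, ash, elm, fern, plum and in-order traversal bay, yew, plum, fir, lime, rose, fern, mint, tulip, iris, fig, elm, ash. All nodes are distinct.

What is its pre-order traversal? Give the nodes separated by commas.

plum, bay, yew, fern, fir, lime, rose, elm, iris, mint, tulip, fig, ash

The last element of post-order is the root; it splits in-order into left and right subtrees.
Root plum: left subtree has 2 nodes {bay, yew}, right has 10 {fir, lime, rose, fern, mint, tulip, iris, fig, elm, ash}.
  Root bay: left subtree has 0 nodes { }, right has 1 {yew}.
  Root fern: left subtree has 3 nodes {fir, lime, rose}, right has 6 {mint, tulip, iris, fig, elm, ash}.
    Root fir: left subtree has 0 nodes { }, right has 2 {lime, rose}.
      Root lime: left subtree has 0 nodes { }, right has 1 {rose}.
    Root elm: left subtree has 4 nodes {mint, tulip, iris, fig}, right has 1 {ash}.
      Root iris: left subtree has 2 nodes {mint, tulip}, right has 1 {fig}.
        Root mint: left subtree has 0 nodes { }, right has 1 {tulip}.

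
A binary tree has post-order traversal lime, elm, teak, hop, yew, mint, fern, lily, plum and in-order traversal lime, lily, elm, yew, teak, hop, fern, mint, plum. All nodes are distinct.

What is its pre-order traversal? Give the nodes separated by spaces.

plum lily lime fern yew elm hop teak mint

The last element of post-order is the root; it splits in-order into left and right subtrees.
Root plum: left subtree has 8 nodes {lime, lily, elm, yew, teak, hop, fern, mint}, right has 0 { }.
  Root lily: left subtree has 1 node {lime}, right has 6 {elm, yew, teak, hop, fern, mint}.
    Root fern: left subtree has 4 nodes {elm, yew, teak, hop}, right has 1 {mint}.
      Root yew: left subtree has 1 node {elm}, right has 2 {teak, hop}.
        Root hop: left subtree has 1 node {teak}, right has 0 { }.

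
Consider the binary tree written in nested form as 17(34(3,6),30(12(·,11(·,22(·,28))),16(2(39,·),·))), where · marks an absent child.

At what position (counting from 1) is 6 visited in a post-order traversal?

2

Post-order visits the left subtree, then the right subtree, then the node.
At 17: go left to 34.
  At 34: go left to 3.
    3 is a leaf — visit 3.
  At 34: go right to 6.
    6 is a leaf — visit 6.
  Visit 34.
At 17: go right to 30.
  At 30: go left to 12.
    At 12: no left child.
    At 12: go right to 11.
      At 11: no left child.
      At 11: go right to 22.
        At 22: no left child.
        At 22: go right to 28.
          28 is a leaf — visit 28.
        Visit 22.
      Visit 11.
    Visit 12.
  At 30: go right to 16.
    At 16: go left to 2.
      At 2: go left to 39.
        39 is a leaf — visit 39.
      At 2: no right child.
      Visit 2.
    At 16: no right child.
    Visit 16.
  Visit 30.
Visit 17.
Full post-order sequence: 3, 6, 34, 28, 22, 11, 12, 39, 2, 16, 30, 17.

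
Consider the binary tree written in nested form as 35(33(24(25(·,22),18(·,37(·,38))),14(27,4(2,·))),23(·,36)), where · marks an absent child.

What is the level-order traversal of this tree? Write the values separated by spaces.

35 33 23 24 14 36 25 18 27 4 22 37 2 38

Level-order visits nodes level by level from the root, left to right within each level.
Level 0: 35
Level 1: 33, 23
Level 2: 24, 14, 36
Level 3: 25, 18, 27, 4
Level 4: 22, 37, 2
Level 5: 38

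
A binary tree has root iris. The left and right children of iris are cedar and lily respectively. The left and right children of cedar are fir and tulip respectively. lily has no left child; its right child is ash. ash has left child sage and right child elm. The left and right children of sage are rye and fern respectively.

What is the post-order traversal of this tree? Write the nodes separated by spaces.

fir tulip cedar rye fern sage elm ash lily iris

Post-order visits the left subtree, then the right subtree, then the node.
At iris: go left to cedar.
  At cedar: go left to fir.
    fir is a leaf — visit fir.
  At cedar: go right to tulip.
    tulip is a leaf — visit tulip.
  Visit cedar.
At iris: go right to lily.
  At lily: no left child.
  At lily: go right to ash.
    At ash: go left to sage.
      At sage: go left to rye.
        rye is a leaf — visit rye.
      At sage: go right to fern.
        fern is a leaf — visit fern.
      Visit sage.
    At ash: go right to elm.
      elm is a leaf — visit elm.
    Visit ash.
  Visit lily.
Visit iris.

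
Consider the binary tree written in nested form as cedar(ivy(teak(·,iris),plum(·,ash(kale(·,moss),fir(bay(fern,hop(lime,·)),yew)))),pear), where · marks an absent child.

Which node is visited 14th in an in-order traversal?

In-order visits the left subtree, then the node, then the right subtree.
At cedar: go left to ivy.
  At ivy: go left to teak.
    At teak: no left child.
    Visit teak.
    At teak: go right to iris.
      iris is a leaf — visit iris.
  Visit ivy.
  At ivy: go right to plum.
    At plum: no left child.
    Visit plum.
    At plum: go right to ash.
      At ash: go left to kale.
        At kale: no left child.
        Visit kale.
        At kale: go right to moss.
          moss is a leaf — visit moss.
      Visit ash.
      At ash: go right to fir.
        At fir: go left to bay.
          At bay: go left to fern.
            fern is a leaf — visit fern.
          Visit bay.
          At bay: go right to hop.
            At hop: go left to lime.
              lime is a leaf — visit lime.
            Visit hop.
            At hop: no right child.
        Visit fir.
        At fir: go right to yew.
          yew is a leaf — visit yew.
Visit cedar.
At cedar: go right to pear.
  pear is a leaf — visit pear.
Full in-order sequence: teak, iris, ivy, plum, kale, moss, ash, fern, bay, lime, hop, fir, yew, cedar, pear.

cedar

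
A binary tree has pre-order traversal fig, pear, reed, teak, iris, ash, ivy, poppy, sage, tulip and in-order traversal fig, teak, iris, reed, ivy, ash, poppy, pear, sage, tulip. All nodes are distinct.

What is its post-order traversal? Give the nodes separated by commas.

The first element of pre-order is the root; it splits in-order into left and right subtrees.
Root fig: left subtree has 0 nodes { }, right has 9 {teak, iris, reed, ivy, ash, poppy, pear, sage, tulip}.
  Root pear: left subtree has 6 nodes {teak, iris, reed, ivy, ash, poppy}, right has 2 {sage, tulip}.
    Root reed: left subtree has 2 nodes {teak, iris}, right has 3 {ivy, ash, poppy}.
      Root teak: left subtree has 0 nodes { }, right has 1 {iris}.
      Root ash: left subtree has 1 node {ivy}, right has 1 {poppy}.
    Root sage: left subtree has 0 nodes { }, right has 1 {tulip}.

iris, teak, ivy, poppy, ash, reed, tulip, sage, pear, fig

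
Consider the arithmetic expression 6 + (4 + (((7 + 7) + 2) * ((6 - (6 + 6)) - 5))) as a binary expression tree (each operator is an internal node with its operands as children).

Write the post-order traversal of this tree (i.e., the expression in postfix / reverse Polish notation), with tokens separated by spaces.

Post-order on an expression tree gives postfix notation: for each operator, emit left operand, right operand, then the operator.

6 4 7 7 + 2 + 6 6 6 + - 5 - * + +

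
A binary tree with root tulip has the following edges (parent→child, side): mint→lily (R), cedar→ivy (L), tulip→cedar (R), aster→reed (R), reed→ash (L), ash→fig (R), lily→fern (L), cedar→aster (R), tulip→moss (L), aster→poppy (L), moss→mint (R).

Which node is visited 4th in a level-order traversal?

mint

Level-order visits nodes level by level from the root, left to right within each level.
Level 0: tulip
Level 1: moss, cedar
Level 2: mint, ivy, aster
Level 3: lily, poppy, reed
Level 4: fern, ash
Level 5: fig
Full level-order sequence: tulip, moss, cedar, mint, ivy, aster, lily, poppy, reed, fern, ash, fig.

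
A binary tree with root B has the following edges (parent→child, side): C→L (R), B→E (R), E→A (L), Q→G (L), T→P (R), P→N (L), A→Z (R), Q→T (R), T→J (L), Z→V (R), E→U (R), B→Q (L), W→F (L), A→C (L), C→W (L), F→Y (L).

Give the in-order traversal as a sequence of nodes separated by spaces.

G Q J T N P B Y F W C L A Z V E U

In-order visits the left subtree, then the node, then the right subtree.
At B: go left to Q.
  At Q: go left to G.
    G is a leaf — visit G.
  Visit Q.
  At Q: go right to T.
    At T: go left to J.
      J is a leaf — visit J.
    Visit T.
    At T: go right to P.
      At P: go left to N.
        N is a leaf — visit N.
      Visit P.
      At P: no right child.
Visit B.
At B: go right to E.
  At E: go left to A.
    At A: go left to C.
      At C: go left to W.
        At W: go left to F.
          At F: go left to Y.
            Y is a leaf — visit Y.
          Visit F.
          At F: no right child.
        Visit W.
        At W: no right child.
      Visit C.
      At C: go right to L.
        L is a leaf — visit L.
    Visit A.
    At A: go right to Z.
      At Z: no left child.
      Visit Z.
      At Z: go right to V.
        V is a leaf — visit V.
  Visit E.
  At E: go right to U.
    U is a leaf — visit U.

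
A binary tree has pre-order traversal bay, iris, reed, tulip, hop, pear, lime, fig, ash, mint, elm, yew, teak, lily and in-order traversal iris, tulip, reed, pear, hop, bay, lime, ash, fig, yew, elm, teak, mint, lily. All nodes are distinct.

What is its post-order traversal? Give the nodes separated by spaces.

The first element of pre-order is the root; it splits in-order into left and right subtrees.
Root bay: left subtree has 5 nodes {iris, tulip, reed, pear, hop}, right has 8 {lime, ash, fig, yew, elm, teak, mint, lily}.
  Root iris: left subtree has 0 nodes { }, right has 4 {tulip, reed, pear, hop}.
    Root reed: left subtree has 1 node {tulip}, right has 2 {pear, hop}.
      Root hop: left subtree has 1 node {pear}, right has 0 { }.
  Root lime: left subtree has 0 nodes { }, right has 7 {ash, fig, yew, elm, teak, mint, lily}.
    Root fig: left subtree has 1 node {ash}, right has 5 {yew, elm, teak, mint, lily}.
      Root mint: left subtree has 3 nodes {yew, elm, teak}, right has 1 {lily}.
        Root elm: left subtree has 1 node {yew}, right has 1 {teak}.

tulip pear hop reed iris ash yew teak elm lily mint fig lime bay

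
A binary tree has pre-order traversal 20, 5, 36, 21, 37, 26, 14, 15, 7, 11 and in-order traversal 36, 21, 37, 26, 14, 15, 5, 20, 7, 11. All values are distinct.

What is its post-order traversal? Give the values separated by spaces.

15 14 26 37 21 36 5 11 7 20

The first element of pre-order is the root; it splits in-order into left and right subtrees.
Root 20: left subtree has 7 nodes {36, 21, 37, 26, 14, 15, 5}, right has 2 {7, 11}.
  Root 5: left subtree has 6 nodes {36, 21, 37, 26, 14, 15}, right has 0 { }.
    Root 36: left subtree has 0 nodes { }, right has 5 {21, 37, 26, 14, 15}.
      Root 21: left subtree has 0 nodes { }, right has 4 {37, 26, 14, 15}.
        Root 37: left subtree has 0 nodes { }, right has 3 {26, 14, 15}.
          Root 26: left subtree has 0 nodes { }, right has 2 {14, 15}.
            Root 14: left subtree has 0 nodes { }, right has 1 {15}.
  Root 7: left subtree has 0 nodes { }, right has 1 {11}.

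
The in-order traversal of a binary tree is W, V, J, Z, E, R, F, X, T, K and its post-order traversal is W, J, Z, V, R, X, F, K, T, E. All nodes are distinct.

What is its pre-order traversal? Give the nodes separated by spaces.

E V W Z J T F R X K

The last element of post-order is the root; it splits in-order into left and right subtrees.
Root E: left subtree has 4 nodes {W, V, J, Z}, right has 5 {R, F, X, T, K}.
  Root V: left subtree has 1 node {W}, right has 2 {J, Z}.
    Root Z: left subtree has 1 node {J}, right has 0 { }.
  Root T: left subtree has 3 nodes {R, F, X}, right has 1 {K}.
    Root F: left subtree has 1 node {R}, right has 1 {X}.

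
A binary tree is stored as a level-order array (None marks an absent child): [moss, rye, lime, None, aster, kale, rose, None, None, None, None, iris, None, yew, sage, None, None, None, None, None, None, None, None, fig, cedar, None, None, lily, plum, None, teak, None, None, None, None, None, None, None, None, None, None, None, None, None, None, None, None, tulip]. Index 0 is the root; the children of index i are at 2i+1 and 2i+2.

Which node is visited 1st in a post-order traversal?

aster

Post-order visits the left subtree, then the right subtree, then the node.
At moss: go left to rye.
  At rye: no left child.
  At rye: go right to aster.
    aster is a leaf — visit aster.
  Visit rye.
At moss: go right to lime.
  At lime: go left to kale.
    At kale: go left to iris.
      At iris: go left to fig.
        At fig: go left to tulip.
          tulip is a leaf — visit tulip.
        At fig: no right child.
        Visit fig.
      At iris: go right to cedar.
        cedar is a leaf — visit cedar.
      Visit iris.
    At kale: no right child.
    Visit kale.
  At lime: go right to rose.
    At rose: go left to yew.
      At yew: go left to lily.
        lily is a leaf — visit lily.
      At yew: go right to plum.
        plum is a leaf — visit plum.
      Visit yew.
    At rose: go right to sage.
      At sage: no left child.
      At sage: go right to teak.
        teak is a leaf — visit teak.
      Visit sage.
    Visit rose.
  Visit lime.
Visit moss.
Full post-order sequence: aster, rye, tulip, fig, cedar, iris, kale, lily, plum, yew, teak, sage, rose, lime, moss.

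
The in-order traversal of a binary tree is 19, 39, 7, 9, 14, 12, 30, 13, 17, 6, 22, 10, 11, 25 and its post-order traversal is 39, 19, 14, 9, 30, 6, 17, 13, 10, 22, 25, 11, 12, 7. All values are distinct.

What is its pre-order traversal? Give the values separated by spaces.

The last element of post-order is the root; it splits in-order into left and right subtrees.
Root 7: left subtree has 2 nodes {19, 39}, right has 11 {9, 14, 12, 30, 13, 17, 6, 22, 10, 11, 25}.
  Root 19: left subtree has 0 nodes { }, right has 1 {39}.
  Root 12: left subtree has 2 nodes {9, 14}, right has 8 {30, 13, 17, 6, 22, 10, 11, 25}.
    Root 9: left subtree has 0 nodes { }, right has 1 {14}.
    Root 11: left subtree has 6 nodes {30, 13, 17, 6, 22, 10}, right has 1 {25}.
      Root 22: left subtree has 4 nodes {30, 13, 17, 6}, right has 1 {10}.
        Root 13: left subtree has 1 node {30}, right has 2 {17, 6}.
          Root 17: left subtree has 0 nodes { }, right has 1 {6}.

7 19 39 12 9 14 11 22 13 30 17 6 10 25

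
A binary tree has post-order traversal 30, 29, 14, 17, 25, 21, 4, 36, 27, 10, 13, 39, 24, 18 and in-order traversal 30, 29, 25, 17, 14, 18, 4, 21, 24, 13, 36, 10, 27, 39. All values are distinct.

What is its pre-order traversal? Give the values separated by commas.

The last element of post-order is the root; it splits in-order into left and right subtrees.
Root 18: left subtree has 5 nodes {30, 29, 25, 17, 14}, right has 8 {4, 21, 24, 13, 36, 10, 27, 39}.
  Root 25: left subtree has 2 nodes {30, 29}, right has 2 {17, 14}.
    Root 29: left subtree has 1 node {30}, right has 0 { }.
    Root 17: left subtree has 0 nodes { }, right has 1 {14}.
  Root 24: left subtree has 2 nodes {4, 21}, right has 5 {13, 36, 10, 27, 39}.
    Root 4: left subtree has 0 nodes { }, right has 1 {21}.
    Root 39: left subtree has 4 nodes {13, 36, 10, 27}, right has 0 { }.
      Root 13: left subtree has 0 nodes { }, right has 3 {36, 10, 27}.
        Root 10: left subtree has 1 node {36}, right has 1 {27}.

18, 25, 29, 30, 17, 14, 24, 4, 21, 39, 13, 10, 36, 27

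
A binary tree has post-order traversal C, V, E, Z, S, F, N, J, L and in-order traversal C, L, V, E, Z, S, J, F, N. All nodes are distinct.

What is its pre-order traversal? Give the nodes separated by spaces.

The last element of post-order is the root; it splits in-order into left and right subtrees.
Root L: left subtree has 1 node {C}, right has 7 {V, E, Z, S, J, F, N}.
  Root J: left subtree has 4 nodes {V, E, Z, S}, right has 2 {F, N}.
    Root S: left subtree has 3 nodes {V, E, Z}, right has 0 { }.
      Root Z: left subtree has 2 nodes {V, E}, right has 0 { }.
        Root E: left subtree has 1 node {V}, right has 0 { }.
    Root N: left subtree has 1 node {F}, right has 0 { }.

L C J S Z E V N F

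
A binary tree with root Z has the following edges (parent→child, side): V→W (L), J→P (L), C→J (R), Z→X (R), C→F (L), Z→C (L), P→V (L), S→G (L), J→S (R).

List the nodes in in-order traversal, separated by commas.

F, C, W, V, P, J, G, S, Z, X

In-order visits the left subtree, then the node, then the right subtree.
At Z: go left to C.
  At C: go left to F.
    F is a leaf — visit F.
  Visit C.
  At C: go right to J.
    At J: go left to P.
      At P: go left to V.
        At V: go left to W.
          W is a leaf — visit W.
        Visit V.
        At V: no right child.
      Visit P.
      At P: no right child.
    Visit J.
    At J: go right to S.
      At S: go left to G.
        G is a leaf — visit G.
      Visit S.
      At S: no right child.
Visit Z.
At Z: go right to X.
  X is a leaf — visit X.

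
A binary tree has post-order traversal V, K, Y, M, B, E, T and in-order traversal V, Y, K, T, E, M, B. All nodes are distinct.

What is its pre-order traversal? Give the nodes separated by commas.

T, Y, V, K, E, B, M

The last element of post-order is the root; it splits in-order into left and right subtrees.
Root T: left subtree has 3 nodes {V, Y, K}, right has 3 {E, M, B}.
  Root Y: left subtree has 1 node {V}, right has 1 {K}.
  Root E: left subtree has 0 nodes { }, right has 2 {M, B}.
    Root B: left subtree has 1 node {M}, right has 0 { }.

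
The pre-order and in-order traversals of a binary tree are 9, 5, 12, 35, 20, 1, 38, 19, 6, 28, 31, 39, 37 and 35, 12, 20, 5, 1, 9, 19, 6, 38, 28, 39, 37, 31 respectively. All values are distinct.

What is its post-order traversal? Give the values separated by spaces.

The first element of pre-order is the root; it splits in-order into left and right subtrees.
Root 9: left subtree has 5 nodes {35, 12, 20, 5, 1}, right has 7 {19, 6, 38, 28, 39, 37, 31}.
  Root 5: left subtree has 3 nodes {35, 12, 20}, right has 1 {1}.
    Root 12: left subtree has 1 node {35}, right has 1 {20}.
  Root 38: left subtree has 2 nodes {19, 6}, right has 4 {28, 39, 37, 31}.
    Root 19: left subtree has 0 nodes { }, right has 1 {6}.
    Root 28: left subtree has 0 nodes { }, right has 3 {39, 37, 31}.
      Root 31: left subtree has 2 nodes {39, 37}, right has 0 { }.
        Root 39: left subtree has 0 nodes { }, right has 1 {37}.

35 20 12 1 5 6 19 37 39 31 28 38 9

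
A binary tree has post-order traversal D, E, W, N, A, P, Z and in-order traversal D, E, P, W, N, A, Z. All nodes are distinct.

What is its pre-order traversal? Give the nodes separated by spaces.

The last element of post-order is the root; it splits in-order into left and right subtrees.
Root Z: left subtree has 6 nodes {D, E, P, W, N, A}, right has 0 { }.
  Root P: left subtree has 2 nodes {D, E}, right has 3 {W, N, A}.
    Root E: left subtree has 1 node {D}, right has 0 { }.
    Root A: left subtree has 2 nodes {W, N}, right has 0 { }.
      Root N: left subtree has 1 node {W}, right has 0 { }.

Z P E D A N W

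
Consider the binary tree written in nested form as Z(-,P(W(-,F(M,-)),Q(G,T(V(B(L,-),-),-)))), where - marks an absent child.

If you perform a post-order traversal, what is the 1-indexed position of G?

4

Post-order visits the left subtree, then the right subtree, then the node.
At Z: no left child.
At Z: go right to P.
  At P: go left to W.
    At W: no left child.
    At W: go right to F.
      At F: go left to M.
        M is a leaf — visit M.
      At F: no right child.
      Visit F.
    Visit W.
  At P: go right to Q.
    At Q: go left to G.
      G is a leaf — visit G.
    At Q: go right to T.
      At T: go left to V.
        At V: go left to B.
          At B: go left to L.
            L is a leaf — visit L.
          At B: no right child.
          Visit B.
        At V: no right child.
        Visit V.
      At T: no right child.
      Visit T.
    Visit Q.
  Visit P.
Visit Z.
Full post-order sequence: M, F, W, G, L, B, V, T, Q, P, Z.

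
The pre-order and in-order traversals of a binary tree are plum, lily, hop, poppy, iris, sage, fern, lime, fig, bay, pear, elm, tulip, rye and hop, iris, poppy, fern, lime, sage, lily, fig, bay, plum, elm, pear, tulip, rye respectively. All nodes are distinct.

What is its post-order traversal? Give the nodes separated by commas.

iris, lime, fern, sage, poppy, hop, bay, fig, lily, elm, rye, tulip, pear, plum

The first element of pre-order is the root; it splits in-order into left and right subtrees.
Root plum: left subtree has 9 nodes {hop, iris, poppy, fern, lime, sage, lily, fig, bay}, right has 4 {elm, pear, tulip, rye}.
  Root lily: left subtree has 6 nodes {hop, iris, poppy, fern, lime, sage}, right has 2 {fig, bay}.
    Root hop: left subtree has 0 nodes { }, right has 5 {iris, poppy, fern, lime, sage}.
      Root poppy: left subtree has 1 node {iris}, right has 3 {fern, lime, sage}.
        Root sage: left subtree has 2 nodes {fern, lime}, right has 0 { }.
          Root fern: left subtree has 0 nodes { }, right has 1 {lime}.
    Root fig: left subtree has 0 nodes { }, right has 1 {bay}.
  Root pear: left subtree has 1 node {elm}, right has 2 {tulip, rye}.
    Root tulip: left subtree has 0 nodes { }, right has 1 {rye}.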